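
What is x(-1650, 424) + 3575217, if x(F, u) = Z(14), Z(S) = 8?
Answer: 3575225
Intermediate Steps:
x(F, u) = 8
x(-1650, 424) + 3575217 = 8 + 3575217 = 3575225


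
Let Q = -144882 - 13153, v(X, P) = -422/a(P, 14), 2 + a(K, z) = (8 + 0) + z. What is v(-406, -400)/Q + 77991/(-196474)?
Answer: -30802905209/77624421475 ≈ -0.39682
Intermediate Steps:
a(K, z) = 6 + z (a(K, z) = -2 + ((8 + 0) + z) = -2 + (8 + z) = 6 + z)
v(X, P) = -211/10 (v(X, P) = -422/(6 + 14) = -422/20 = -422*1/20 = -211/10)
Q = -158035
v(-406, -400)/Q + 77991/(-196474) = -211/10/(-158035) + 77991/(-196474) = -211/10*(-1/158035) + 77991*(-1/196474) = 211/1580350 - 77991/196474 = -30802905209/77624421475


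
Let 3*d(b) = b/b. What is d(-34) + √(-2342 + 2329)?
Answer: ⅓ + I*√13 ≈ 0.33333 + 3.6056*I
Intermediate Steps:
d(b) = ⅓ (d(b) = (b/b)/3 = (⅓)*1 = ⅓)
d(-34) + √(-2342 + 2329) = ⅓ + √(-2342 + 2329) = ⅓ + √(-13) = ⅓ + I*√13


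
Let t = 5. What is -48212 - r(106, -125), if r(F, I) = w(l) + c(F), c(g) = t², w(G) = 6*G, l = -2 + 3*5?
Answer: -48315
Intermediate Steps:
l = 13 (l = -2 + 15 = 13)
c(g) = 25 (c(g) = 5² = 25)
r(F, I) = 103 (r(F, I) = 6*13 + 25 = 78 + 25 = 103)
-48212 - r(106, -125) = -48212 - 1*103 = -48212 - 103 = -48315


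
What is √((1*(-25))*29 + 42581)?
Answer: 8*√654 ≈ 204.59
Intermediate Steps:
√((1*(-25))*29 + 42581) = √(-25*29 + 42581) = √(-725 + 42581) = √41856 = 8*√654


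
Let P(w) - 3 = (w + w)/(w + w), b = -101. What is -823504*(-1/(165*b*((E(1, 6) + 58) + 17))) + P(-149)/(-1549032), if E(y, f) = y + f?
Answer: -4831967857/8018176890 ≈ -0.60263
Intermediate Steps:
E(y, f) = f + y
P(w) = 4 (P(w) = 3 + (w + w)/(w + w) = 3 + (2*w)/((2*w)) = 3 + (2*w)*(1/(2*w)) = 3 + 1 = 4)
-823504*(-1/(165*b*((E(1, 6) + 58) + 17))) + P(-149)/(-1549032) = -823504*1/(16665*(((6 + 1) + 58) + 17)) + 4/(-1549032) = -823504*1/(16665*((7 + 58) + 17)) + 4*(-1/1549032) = -823504*1/(16665*(65 + 17)) - 1/387258 = -823504/(-101*82*(-165)) - 1/387258 = -823504/((-8282*(-165))) - 1/387258 = -823504/1366530 - 1/387258 = -823504*1/1366530 - 1/387258 = -37432/62115 - 1/387258 = -4831967857/8018176890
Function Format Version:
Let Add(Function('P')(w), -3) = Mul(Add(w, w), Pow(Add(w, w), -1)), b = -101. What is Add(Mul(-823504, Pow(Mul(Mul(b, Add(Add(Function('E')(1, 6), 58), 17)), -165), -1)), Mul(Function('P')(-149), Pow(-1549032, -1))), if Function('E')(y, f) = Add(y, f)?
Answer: Rational(-4831967857, 8018176890) ≈ -0.60263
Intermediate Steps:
Function('E')(y, f) = Add(f, y)
Function('P')(w) = 4 (Function('P')(w) = Add(3, Mul(Add(w, w), Pow(Add(w, w), -1))) = Add(3, Mul(Mul(2, w), Pow(Mul(2, w), -1))) = Add(3, Mul(Mul(2, w), Mul(Rational(1, 2), Pow(w, -1)))) = Add(3, 1) = 4)
Add(Mul(-823504, Pow(Mul(Mul(b, Add(Add(Function('E')(1, 6), 58), 17)), -165), -1)), Mul(Function('P')(-149), Pow(-1549032, -1))) = Add(Mul(-823504, Pow(Mul(Mul(-101, Add(Add(Add(6, 1), 58), 17)), -165), -1)), Mul(4, Pow(-1549032, -1))) = Add(Mul(-823504, Pow(Mul(Mul(-101, Add(Add(7, 58), 17)), -165), -1)), Mul(4, Rational(-1, 1549032))) = Add(Mul(-823504, Pow(Mul(Mul(-101, Add(65, 17)), -165), -1)), Rational(-1, 387258)) = Add(Mul(-823504, Pow(Mul(Mul(-101, 82), -165), -1)), Rational(-1, 387258)) = Add(Mul(-823504, Pow(Mul(-8282, -165), -1)), Rational(-1, 387258)) = Add(Mul(-823504, Pow(1366530, -1)), Rational(-1, 387258)) = Add(Mul(-823504, Rational(1, 1366530)), Rational(-1, 387258)) = Add(Rational(-37432, 62115), Rational(-1, 387258)) = Rational(-4831967857, 8018176890)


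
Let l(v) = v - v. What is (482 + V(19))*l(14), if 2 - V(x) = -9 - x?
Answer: 0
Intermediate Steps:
V(x) = 11 + x (V(x) = 2 - (-9 - x) = 2 + (9 + x) = 11 + x)
l(v) = 0
(482 + V(19))*l(14) = (482 + (11 + 19))*0 = (482 + 30)*0 = 512*0 = 0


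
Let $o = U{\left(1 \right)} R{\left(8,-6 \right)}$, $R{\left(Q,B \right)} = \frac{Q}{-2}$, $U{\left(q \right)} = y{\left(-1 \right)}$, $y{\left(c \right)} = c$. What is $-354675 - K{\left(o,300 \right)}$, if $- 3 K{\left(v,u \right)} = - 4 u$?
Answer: $-355075$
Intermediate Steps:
$U{\left(q \right)} = -1$
$R{\left(Q,B \right)} = - \frac{Q}{2}$ ($R{\left(Q,B \right)} = Q \left(- \frac{1}{2}\right) = - \frac{Q}{2}$)
$o = 4$ ($o = - \frac{\left(-1\right) 8}{2} = \left(-1\right) \left(-4\right) = 4$)
$K{\left(v,u \right)} = \frac{4 u}{3}$ ($K{\left(v,u \right)} = - \frac{\left(-4\right) u}{3} = \frac{4 u}{3}$)
$-354675 - K{\left(o,300 \right)} = -354675 - \frac{4}{3} \cdot 300 = -354675 - 400 = -355075$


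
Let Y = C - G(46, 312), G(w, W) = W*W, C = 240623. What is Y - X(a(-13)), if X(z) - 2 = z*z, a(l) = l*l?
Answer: 114716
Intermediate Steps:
G(w, W) = W**2
a(l) = l**2
X(z) = 2 + z**2 (X(z) = 2 + z*z = 2 + z**2)
Y = 143279 (Y = 240623 - 1*312**2 = 240623 - 1*97344 = 240623 - 97344 = 143279)
Y - X(a(-13)) = 143279 - (2 + ((-13)**2)**2) = 143279 - (2 + 169**2) = 143279 - (2 + 28561) = 143279 - 1*28563 = 143279 - 28563 = 114716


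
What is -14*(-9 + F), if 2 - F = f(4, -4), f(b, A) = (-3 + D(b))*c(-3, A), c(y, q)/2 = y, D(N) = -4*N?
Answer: 1694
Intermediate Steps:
c(y, q) = 2*y
f(b, A) = 18 + 24*b (f(b, A) = (-3 - 4*b)*(2*(-3)) = (-3 - 4*b)*(-6) = 18 + 24*b)
F = -112 (F = 2 - (18 + 24*4) = 2 - (18 + 96) = 2 - 1*114 = 2 - 114 = -112)
-14*(-9 + F) = -14*(-9 - 112) = -14*(-121) = 1694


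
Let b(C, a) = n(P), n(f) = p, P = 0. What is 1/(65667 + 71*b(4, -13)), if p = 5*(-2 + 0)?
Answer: 1/64957 ≈ 1.5395e-5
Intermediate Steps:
p = -10 (p = 5*(-2) = -10)
n(f) = -10
b(C, a) = -10
1/(65667 + 71*b(4, -13)) = 1/(65667 + 71*(-10)) = 1/(65667 - 710) = 1/64957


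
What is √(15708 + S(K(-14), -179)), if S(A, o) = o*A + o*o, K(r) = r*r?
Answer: √12665 ≈ 112.54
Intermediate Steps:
K(r) = r²
S(A, o) = o² + A*o (S(A, o) = A*o + o² = o² + A*o)
√(15708 + S(K(-14), -179)) = √(15708 - 179*((-14)² - 179)) = √(15708 - 179*(196 - 179)) = √(15708 - 179*17) = √(15708 - 3043) = √12665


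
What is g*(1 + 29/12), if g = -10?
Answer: -205/6 ≈ -34.167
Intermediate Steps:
g*(1 + 29/12) = -10*(1 + 29/12) = -10*41/12 = -205/6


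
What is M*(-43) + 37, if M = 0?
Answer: 37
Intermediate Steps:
M*(-43) + 37 = 0*(-43) + 37 = 0 + 37 = 37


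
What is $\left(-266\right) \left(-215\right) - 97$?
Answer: $57093$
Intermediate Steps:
$\left(-266\right) \left(-215\right) - 97 = 57190 - 97 = 57093$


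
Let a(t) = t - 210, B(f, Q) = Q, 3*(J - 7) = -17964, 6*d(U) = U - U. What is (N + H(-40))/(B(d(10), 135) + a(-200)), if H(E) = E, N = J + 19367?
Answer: -13346/275 ≈ -48.531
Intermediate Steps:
d(U) = 0 (d(U) = (U - U)/6 = (⅙)*0 = 0)
J = -5981 (J = 7 + (⅓)*(-17964) = 7 - 5988 = -5981)
N = 13386 (N = -5981 + 19367 = 13386)
a(t) = -210 + t
(N + H(-40))/(B(d(10), 135) + a(-200)) = (13386 - 40)/(135 + (-210 - 200)) = 13346/(135 - 410) = 13346/(-275) = 13346*(-1/275) = -13346/275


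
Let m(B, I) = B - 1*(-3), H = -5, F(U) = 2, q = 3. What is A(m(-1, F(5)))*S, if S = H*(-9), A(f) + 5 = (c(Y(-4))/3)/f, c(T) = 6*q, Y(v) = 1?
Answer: -90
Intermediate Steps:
c(T) = 18 (c(T) = 6*3 = 18)
m(B, I) = 3 + B (m(B, I) = B + 3 = 3 + B)
A(f) = -5 + 6/f (A(f) = -5 + (18/3)/f = -5 + (18*(1/3))/f = -5 + 6/f)
S = 45 (S = -5*(-9) = 45)
A(m(-1, F(5)))*S = (-5 + 6/(3 - 1))*45 = (-5 + 6/2)*45 = (-5 + 6*(1/2))*45 = (-5 + 3)*45 = -2*45 = -90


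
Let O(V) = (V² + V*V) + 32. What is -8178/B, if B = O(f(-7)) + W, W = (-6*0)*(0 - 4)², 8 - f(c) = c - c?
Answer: -4089/80 ≈ -51.112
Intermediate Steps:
f(c) = 8 (f(c) = 8 - (c - c) = 8 - 1*0 = 8 + 0 = 8)
O(V) = 32 + 2*V² (O(V) = (V² + V²) + 32 = 2*V² + 32 = 32 + 2*V²)
W = 0 (W = 0*(-4)² = 0*16 = 0)
B = 160 (B = (32 + 2*8²) + 0 = (32 + 2*64) + 0 = (32 + 128) + 0 = 160 + 0 = 160)
-8178/B = -8178/160 = -8178*1/160 = -4089/80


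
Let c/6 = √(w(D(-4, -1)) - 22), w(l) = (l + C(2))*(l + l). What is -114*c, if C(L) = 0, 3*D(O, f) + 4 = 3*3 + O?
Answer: -3192*I ≈ -3192.0*I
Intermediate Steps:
D(O, f) = 5/3 + O/3 (D(O, f) = -4/3 + (3*3 + O)/3 = -4/3 + (9 + O)/3 = -4/3 + (3 + O/3) = 5/3 + O/3)
w(l) = 2*l² (w(l) = (l + 0)*(l + l) = l*(2*l) = 2*l²)
c = 28*I (c = 6*√(2*(5/3 + (⅓)*(-4))² - 22) = 6*√(2*(5/3 - 4/3)² - 22) = 6*√(2*(⅓)² - 22) = 6*√(2*(⅑) - 22) = 6*√(2/9 - 22) = 6*√(-196/9) = 6*(14*I/3) = 28*I ≈ 28.0*I)
-114*c = -3192*I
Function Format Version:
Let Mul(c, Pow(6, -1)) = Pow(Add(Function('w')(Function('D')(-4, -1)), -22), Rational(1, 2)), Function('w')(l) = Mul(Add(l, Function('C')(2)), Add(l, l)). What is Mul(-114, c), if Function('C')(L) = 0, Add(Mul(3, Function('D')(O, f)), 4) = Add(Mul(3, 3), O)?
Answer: Mul(-3192, I) ≈ Mul(-3192.0, I)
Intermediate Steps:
Function('D')(O, f) = Add(Rational(5, 3), Mul(Rational(1, 3), O)) (Function('D')(O, f) = Add(Rational(-4, 3), Mul(Rational(1, 3), Add(Mul(3, 3), O))) = Add(Rational(-4, 3), Mul(Rational(1, 3), Add(9, O))) = Add(Rational(-4, 3), Add(3, Mul(Rational(1, 3), O))) = Add(Rational(5, 3), Mul(Rational(1, 3), O)))
Function('w')(l) = Mul(2, Pow(l, 2)) (Function('w')(l) = Mul(Add(l, 0), Add(l, l)) = Mul(l, Mul(2, l)) = Mul(2, Pow(l, 2)))
c = Mul(28, I) (c = Mul(6, Pow(Add(Mul(2, Pow(Add(Rational(5, 3), Mul(Rational(1, 3), -4)), 2)), -22), Rational(1, 2))) = Mul(6, Pow(Add(Mul(2, Pow(Add(Rational(5, 3), Rational(-4, 3)), 2)), -22), Rational(1, 2))) = Mul(6, Pow(Add(Mul(2, Pow(Rational(1, 3), 2)), -22), Rational(1, 2))) = Mul(6, Pow(Add(Mul(2, Rational(1, 9)), -22), Rational(1, 2))) = Mul(6, Pow(Add(Rational(2, 9), -22), Rational(1, 2))) = Mul(6, Pow(Rational(-196, 9), Rational(1, 2))) = Mul(6, Mul(Rational(14, 3), I)) = Mul(28, I) ≈ Mul(28.000, I))
Mul(-114, c) = Mul(-114, Mul(28, I)) = Mul(-3192, I)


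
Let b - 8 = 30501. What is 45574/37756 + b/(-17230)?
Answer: -45832223/81316985 ≈ -0.56362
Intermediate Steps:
b = 30509 (b = 8 + 30501 = 30509)
45574/37756 + b/(-17230) = 45574/37756 + 30509/(-17230) = 45574*(1/37756) + 30509*(-1/17230) = 22787/18878 - 30509/17230 = -45832223/81316985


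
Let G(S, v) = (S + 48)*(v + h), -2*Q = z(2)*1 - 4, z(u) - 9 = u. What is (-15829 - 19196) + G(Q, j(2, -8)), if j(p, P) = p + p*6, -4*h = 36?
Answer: -69605/2 ≈ -34803.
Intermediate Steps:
h = -9 (h = -¼*36 = -9)
z(u) = 9 + u
j(p, P) = 7*p (j(p, P) = p + 6*p = 7*p)
Q = -7/2 (Q = -((9 + 2)*1 - 4)/2 = -(11*1 - 4)/2 = -(11 - 4)/2 = -½*7 = -7/2 ≈ -3.5000)
G(S, v) = (-9 + v)*(48 + S) (G(S, v) = (S + 48)*(v - 9) = (48 + S)*(-9 + v) = (-9 + v)*(48 + S))
(-15829 - 19196) + G(Q, j(2, -8)) = (-15829 - 19196) + (-432 - 9*(-7/2) + 48*(7*2) - 49*2/2) = -35025 + (-432 + 63/2 + 48*14 - 7/2*14) = -35025 + (-432 + 63/2 + 672 - 49) = -35025 + 445/2 = -69605/2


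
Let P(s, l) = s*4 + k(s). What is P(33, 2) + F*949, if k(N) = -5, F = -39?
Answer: -36884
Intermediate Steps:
P(s, l) = -5 + 4*s (P(s, l) = s*4 - 5 = 4*s - 5 = -5 + 4*s)
P(33, 2) + F*949 = (-5 + 4*33) - 39*949 = (-5 + 132) - 37011 = 127 - 37011 = -36884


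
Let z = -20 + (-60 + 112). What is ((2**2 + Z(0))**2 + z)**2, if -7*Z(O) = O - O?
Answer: 2304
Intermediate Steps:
Z(O) = 0 (Z(O) = -(O - O)/7 = -1/7*0 = 0)
z = 32 (z = -20 + 52 = 32)
((2**2 + Z(0))**2 + z)**2 = ((2**2 + 0)**2 + 32)**2 = ((4 + 0)**2 + 32)**2 = (4**2 + 32)**2 = (16 + 32)**2 = 48**2 = 2304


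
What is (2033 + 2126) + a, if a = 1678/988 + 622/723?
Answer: 1486350623/357162 ≈ 4161.6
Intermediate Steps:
a = 913865/357162 (a = 1678*(1/988) + 622*(1/723) = 839/494 + 622/723 = 913865/357162 ≈ 2.5587)
(2033 + 2126) + a = (2033 + 2126) + 913865/357162 = 4159 + 913865/357162 = 1486350623/357162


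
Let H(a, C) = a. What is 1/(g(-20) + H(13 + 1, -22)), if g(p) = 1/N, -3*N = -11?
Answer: 11/157 ≈ 0.070064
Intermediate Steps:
N = 11/3 (N = -⅓*(-11) = 11/3 ≈ 3.6667)
g(p) = 3/11 (g(p) = 1/(11/3) = 3/11)
1/(g(-20) + H(13 + 1, -22)) = 1/(3/11 + (13 + 1)) = 1/(3/11 + 14) = 1/(157/11) = 11/157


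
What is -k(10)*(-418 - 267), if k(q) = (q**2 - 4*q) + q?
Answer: 47950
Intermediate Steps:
k(q) = q**2 - 3*q
-k(10)*(-418 - 267) = -10*(-3 + 10)*(-418 - 267) = -10*7*(-685) = -70*(-685) = -1*(-47950) = 47950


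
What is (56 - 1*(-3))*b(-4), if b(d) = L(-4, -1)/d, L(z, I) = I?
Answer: 59/4 ≈ 14.750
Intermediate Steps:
b(d) = -1/d
(56 - 1*(-3))*b(-4) = (56 - 1*(-3))*(-1/(-4)) = (56 + 3)*(-1*(-1/4)) = 59*(1/4) = 59/4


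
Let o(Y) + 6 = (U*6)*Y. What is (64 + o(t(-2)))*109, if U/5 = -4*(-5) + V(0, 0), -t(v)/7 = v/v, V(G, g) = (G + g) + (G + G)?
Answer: -451478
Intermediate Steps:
V(G, g) = g + 3*G (V(G, g) = (G + g) + 2*G = g + 3*G)
t(v) = -7 (t(v) = -7*v/v = -7*1 = -7)
U = 100 (U = 5*(-4*(-5) + (0 + 3*0)) = 5*(20 + (0 + 0)) = 5*(20 + 0) = 5*20 = 100)
o(Y) = -6 + 600*Y (o(Y) = -6 + (100*6)*Y = -6 + 600*Y)
(64 + o(t(-2)))*109 = (64 + (-6 + 600*(-7)))*109 = (64 + (-6 - 4200))*109 = (64 - 4206)*109 = -4142*109 = -451478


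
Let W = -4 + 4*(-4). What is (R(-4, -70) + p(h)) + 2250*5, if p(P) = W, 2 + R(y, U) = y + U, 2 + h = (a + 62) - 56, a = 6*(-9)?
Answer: 11154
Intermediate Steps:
a = -54
h = -50 (h = -2 + ((-54 + 62) - 56) = -2 + (8 - 56) = -2 - 48 = -50)
R(y, U) = -2 + U + y (R(y, U) = -2 + (y + U) = -2 + (U + y) = -2 + U + y)
W = -20 (W = -4 - 16 = -20)
p(P) = -20
(R(-4, -70) + p(h)) + 2250*5 = ((-2 - 70 - 4) - 20) + 2250*5 = (-76 - 20) + 11250 = -96 + 11250 = 11154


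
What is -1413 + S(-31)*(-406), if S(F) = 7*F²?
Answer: -2732575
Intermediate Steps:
-1413 + S(-31)*(-406) = -1413 + (7*(-31)²)*(-406) = -1413 + (7*961)*(-406) = -1413 + 6727*(-406) = -1413 - 2731162 = -2732575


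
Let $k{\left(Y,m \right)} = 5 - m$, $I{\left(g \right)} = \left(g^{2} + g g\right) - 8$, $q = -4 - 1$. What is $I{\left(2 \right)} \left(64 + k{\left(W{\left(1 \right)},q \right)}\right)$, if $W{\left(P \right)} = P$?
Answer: $0$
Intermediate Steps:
$q = -5$ ($q = -4 - 1 = -5$)
$I{\left(g \right)} = -8 + 2 g^{2}$ ($I{\left(g \right)} = \left(g^{2} + g^{2}\right) - 8 = 2 g^{2} - 8 = -8 + 2 g^{2}$)
$I{\left(2 \right)} \left(64 + k{\left(W{\left(1 \right)},q \right)}\right) = \left(-8 + 2 \cdot 2^{2}\right) \left(64 + \left(5 - -5\right)\right) = \left(-8 + 2 \cdot 4\right) \left(64 + \left(5 + 5\right)\right) = \left(-8 + 8\right) \left(64 + 10\right) = 0 \cdot 74 = 0$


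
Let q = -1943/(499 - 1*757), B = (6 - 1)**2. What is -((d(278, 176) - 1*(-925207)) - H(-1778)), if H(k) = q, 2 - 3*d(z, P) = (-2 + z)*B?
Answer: -238108235/258 ≈ -9.2290e+5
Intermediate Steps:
B = 25 (B = 5**2 = 25)
q = 1943/258 (q = -1943/(499 - 757) = -1943/(-258) = -1943*(-1/258) = 1943/258 ≈ 7.5310)
d(z, P) = 52/3 - 25*z/3 (d(z, P) = 2/3 - (-2 + z)*25/3 = 2/3 - (-50 + 25*z)/3 = 2/3 + (50/3 - 25*z/3) = 52/3 - 25*z/3)
H(k) = 1943/258
-((d(278, 176) - 1*(-925207)) - H(-1778)) = -(((52/3 - 25/3*278) - 1*(-925207)) - 1*1943/258) = -(((52/3 - 6950/3) + 925207) - 1943/258) = -((-6898/3 + 925207) - 1943/258) = -(2768723/3 - 1943/258) = -1*238108235/258 = -238108235/258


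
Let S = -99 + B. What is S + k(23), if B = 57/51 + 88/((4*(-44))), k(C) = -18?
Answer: -3957/34 ≈ -116.38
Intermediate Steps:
B = 21/34 (B = 57*(1/51) + 88/(-176) = 19/17 + 88*(-1/176) = 19/17 - ½ = 21/34 ≈ 0.61765)
S = -3345/34 (S = -99 + 21/34 = -3345/34 ≈ -98.382)
S + k(23) = -3345/34 - 18 = -3957/34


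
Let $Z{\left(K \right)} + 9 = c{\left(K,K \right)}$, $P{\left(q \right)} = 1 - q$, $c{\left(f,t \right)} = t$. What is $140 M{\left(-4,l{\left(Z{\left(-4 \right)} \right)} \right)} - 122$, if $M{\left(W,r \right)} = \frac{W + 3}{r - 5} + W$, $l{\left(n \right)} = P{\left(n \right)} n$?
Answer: $- \frac{127394}{187} \approx -681.25$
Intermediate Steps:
$Z{\left(K \right)} = -9 + K$
$l{\left(n \right)} = n \left(1 - n\right)$ ($l{\left(n \right)} = \left(1 - n\right) n = n \left(1 - n\right)$)
$M{\left(W,r \right)} = W + \frac{3 + W}{-5 + r}$ ($M{\left(W,r \right)} = \frac{3 + W}{-5 + r} + W = W + \frac{3 + W}{-5 + r}$)
$140 M{\left(-4,l{\left(Z{\left(-4 \right)} \right)} \right)} - 122 = 140 \frac{3 - -16 - 4 \left(-9 - 4\right) \left(1 - \left(-9 - 4\right)\right)}{-5 + \left(-9 - 4\right) \left(1 - \left(-9 - 4\right)\right)} - 122 = 140 \frac{3 + 16 - 4 \left(- 13 \left(1 - -13\right)\right)}{-5 - 13 \left(1 - -13\right)} - 122 = 140 \frac{3 + 16 - 4 \left(- 13 \left(1 + 13\right)\right)}{-5 - 13 \left(1 + 13\right)} - 122 = 140 \frac{3 + 16 - 4 \left(\left(-13\right) 14\right)}{-5 - 182} - 122 = 140 \frac{3 + 16 - -728}{-5 - 182} - 122 = 140 \frac{3 + 16 + 728}{-187} - 122 = 140 \left(\left(- \frac{1}{187}\right) 747\right) - 122 = 140 \left(- \frac{747}{187}\right) - 122 = - \frac{104580}{187} - 122 = - \frac{127394}{187}$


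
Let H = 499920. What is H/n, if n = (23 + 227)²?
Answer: 24996/3125 ≈ 7.9987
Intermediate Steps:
n = 62500 (n = 250² = 62500)
H/n = 499920/62500 = 499920*(1/62500) = 24996/3125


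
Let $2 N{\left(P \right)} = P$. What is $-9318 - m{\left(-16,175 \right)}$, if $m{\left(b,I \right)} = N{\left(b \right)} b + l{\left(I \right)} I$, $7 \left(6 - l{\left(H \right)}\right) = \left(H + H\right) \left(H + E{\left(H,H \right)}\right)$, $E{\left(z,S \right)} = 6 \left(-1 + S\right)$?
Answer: $10655754$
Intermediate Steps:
$N{\left(P \right)} = \frac{P}{2}$
$E{\left(z,S \right)} = -6 + 6 S$
$l{\left(H \right)} = 6 - \frac{2 H \left(-6 + 7 H\right)}{7}$ ($l{\left(H \right)} = 6 - \frac{\left(H + H\right) \left(H + \left(-6 + 6 H\right)\right)}{7} = 6 - \frac{2 H \left(-6 + 7 H\right)}{7}$)
$m{\left(b,I \right)} = \frac{b^{2}}{2} + I \left(6 - 2 I^{2} + \frac{12 I}{7}\right)$ ($m{\left(b,I \right)} = \frac{b}{2} b + \left(6 - 2 I^{2} + \frac{12 I}{7}\right) I = \frac{b^{2}}{2} + I \left(6 - 2 I^{2} + \frac{12 I}{7}\right)$)
$-9318 - m{\left(-16,175 \right)} = -9318 - \left(\frac{\left(-16\right)^{2}}{2} - 2 \cdot 175^{3} + 6 \cdot 175 + \frac{12 \cdot 175^{2}}{7}\right) = -9318 - \left(\frac{1}{2} \cdot 256 - 10718750 + 1050 + \frac{12}{7} \cdot 30625\right) = -9318 - \left(128 - 10718750 + 1050 + 52500\right) = -9318 - -10665072 = -9318 + 10665072 = 10655754$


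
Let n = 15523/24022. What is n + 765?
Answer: 18392353/24022 ≈ 765.65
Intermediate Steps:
n = 15523/24022 (n = 15523*(1/24022) = 15523/24022 ≈ 0.64620)
n + 765 = 15523/24022 + 765 = 18392353/24022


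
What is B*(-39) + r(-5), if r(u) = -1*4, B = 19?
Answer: -745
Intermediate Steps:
r(u) = -4
B*(-39) + r(-5) = 19*(-39) - 4 = -741 - 4 = -745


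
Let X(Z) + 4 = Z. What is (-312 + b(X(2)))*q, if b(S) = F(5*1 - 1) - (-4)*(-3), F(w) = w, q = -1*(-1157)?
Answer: -370240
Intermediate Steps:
X(Z) = -4 + Z
q = 1157
b(S) = -8 (b(S) = (5*1 - 1) - (-4)*(-3) = (5 - 1) - 1*12 = 4 - 12 = -8)
(-312 + b(X(2)))*q = (-312 - 8)*1157 = -320*1157 = -370240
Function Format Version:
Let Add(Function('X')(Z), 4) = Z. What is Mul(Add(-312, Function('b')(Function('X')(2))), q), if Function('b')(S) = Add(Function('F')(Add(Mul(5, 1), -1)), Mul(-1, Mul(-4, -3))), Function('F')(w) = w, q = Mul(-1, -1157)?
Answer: -370240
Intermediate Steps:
Function('X')(Z) = Add(-4, Z)
q = 1157
Function('b')(S) = -8 (Function('b')(S) = Add(Add(Mul(5, 1), -1), Mul(-1, Mul(-4, -3))) = Add(Add(5, -1), Mul(-1, 12)) = Add(4, -12) = -8)
Mul(Add(-312, Function('b')(Function('X')(2))), q) = Mul(Add(-312, -8), 1157) = Mul(-320, 1157) = -370240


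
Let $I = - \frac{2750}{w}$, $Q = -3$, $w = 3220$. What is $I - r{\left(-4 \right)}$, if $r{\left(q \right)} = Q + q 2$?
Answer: $\frac{3267}{322} \approx 10.146$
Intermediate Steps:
$r{\left(q \right)} = -3 + 2 q$ ($r{\left(q \right)} = -3 + q 2 = -3 + 2 q$)
$I = - \frac{275}{322}$ ($I = - \frac{2750}{3220} = \left(-2750\right) \frac{1}{3220} = - \frac{275}{322} \approx -0.85404$)
$I - r{\left(-4 \right)} = - \frac{275}{322} - \left(-3 + 2 \left(-4\right)\right) = - \frac{275}{322} - \left(-3 - 8\right) = - \frac{275}{322} - -11 = - \frac{275}{322} + 11 = \frac{3267}{322}$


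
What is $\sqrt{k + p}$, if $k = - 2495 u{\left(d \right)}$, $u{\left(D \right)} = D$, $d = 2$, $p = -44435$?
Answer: $5 i \sqrt{1977} \approx 222.32 i$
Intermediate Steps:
$k = -4990$ ($k = \left(-2495\right) 2 = -4990$)
$\sqrt{k + p} = \sqrt{-4990 - 44435} = \sqrt{-49425} = 5 i \sqrt{1977}$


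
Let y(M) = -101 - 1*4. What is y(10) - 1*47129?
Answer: -47234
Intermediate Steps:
y(M) = -105 (y(M) = -101 - 4 = -105)
y(10) - 1*47129 = -105 - 1*47129 = -105 - 47129 = -47234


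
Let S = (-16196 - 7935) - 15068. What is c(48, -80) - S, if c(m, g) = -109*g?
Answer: 47919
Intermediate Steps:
S = -39199 (S = -24131 - 15068 = -39199)
c(48, -80) - S = -109*(-80) - 1*(-39199) = 8720 + 39199 = 47919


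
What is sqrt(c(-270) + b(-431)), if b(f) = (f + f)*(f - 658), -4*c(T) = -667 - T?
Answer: sqrt(3755269)/2 ≈ 968.93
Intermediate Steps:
c(T) = 667/4 + T/4 (c(T) = -(-667 - T)/4 = 667/4 + T/4)
b(f) = 2*f*(-658 + f) (b(f) = (2*f)*(-658 + f) = 2*f*(-658 + f))
sqrt(c(-270) + b(-431)) = sqrt((667/4 + (1/4)*(-270)) + 2*(-431)*(-658 - 431)) = sqrt((667/4 - 135/2) + 2*(-431)*(-1089)) = sqrt(397/4 + 938718) = sqrt(3755269/4) = sqrt(3755269)/2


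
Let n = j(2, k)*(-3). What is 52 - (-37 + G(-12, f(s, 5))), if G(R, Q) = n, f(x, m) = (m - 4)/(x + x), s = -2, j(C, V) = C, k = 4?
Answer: 95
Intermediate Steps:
f(x, m) = (-4 + m)/(2*x) (f(x, m) = (-4 + m)/((2*x)) = (-4 + m)*(1/(2*x)) = (-4 + m)/(2*x))
n = -6 (n = 2*(-3) = -6)
G(R, Q) = -6
52 - (-37 + G(-12, f(s, 5))) = 52 - (-37 - 6) = 52 - 1*(-43) = 52 + 43 = 95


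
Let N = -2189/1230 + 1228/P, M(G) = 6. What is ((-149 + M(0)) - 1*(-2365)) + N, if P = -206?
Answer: 280524493/126690 ≈ 2214.3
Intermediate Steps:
N = -980687/126690 (N = -2189/1230 + 1228/(-206) = -2189*1/1230 + 1228*(-1/206) = -2189/1230 - 614/103 = -980687/126690 ≈ -7.7408)
((-149 + M(0)) - 1*(-2365)) + N = ((-149 + 6) - 1*(-2365)) - 980687/126690 = (-143 + 2365) - 980687/126690 = 2222 - 980687/126690 = 280524493/126690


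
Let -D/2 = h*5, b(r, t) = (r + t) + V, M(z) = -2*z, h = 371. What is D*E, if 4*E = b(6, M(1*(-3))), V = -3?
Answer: -16695/2 ≈ -8347.5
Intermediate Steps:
b(r, t) = -3 + r + t (b(r, t) = (r + t) - 3 = -3 + r + t)
E = 9/4 (E = (-3 + 6 - 2*(-3))/4 = (-3 + 6 + 6)/4 = (¼)*9 = 9/4 ≈ 2.2500)
D = -3710 (D = -742*5 = -2*1855 = -3710)
D*E = -3710*9/4 = -16695/2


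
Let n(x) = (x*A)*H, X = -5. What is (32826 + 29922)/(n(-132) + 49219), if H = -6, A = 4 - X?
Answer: 62748/56347 ≈ 1.1136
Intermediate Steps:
A = 9 (A = 4 - 1*(-5) = 4 + 5 = 9)
n(x) = -54*x (n(x) = (x*9)*(-6) = (9*x)*(-6) = -54*x)
(32826 + 29922)/(n(-132) + 49219) = (32826 + 29922)/(-54*(-132) + 49219) = 62748/(7128 + 49219) = 62748/56347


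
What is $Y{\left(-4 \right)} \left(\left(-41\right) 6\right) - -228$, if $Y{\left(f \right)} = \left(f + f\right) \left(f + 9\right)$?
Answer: $10068$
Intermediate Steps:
$Y{\left(f \right)} = 2 f \left(9 + f\right)$
$Y{\left(-4 \right)} \left(\left(-41\right) 6\right) - -228 = 2 \left(-4\right) \left(9 - 4\right) \left(\left(-41\right) 6\right) - -228 = 2 \left(-4\right) 5 \left(-246\right) + 228 = \left(-40\right) \left(-246\right) + 228 = 9840 + 228 = 10068$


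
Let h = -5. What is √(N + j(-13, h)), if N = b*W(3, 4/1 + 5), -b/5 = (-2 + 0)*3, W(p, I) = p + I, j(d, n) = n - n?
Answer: 6*√10 ≈ 18.974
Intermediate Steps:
j(d, n) = 0
W(p, I) = I + p
b = 30 (b = -5*(-2 + 0)*3 = -(-10)*3 = -5*(-6) = 30)
N = 360 (N = 30*((4/1 + 5) + 3) = 30*((4*1 + 5) + 3) = 30*((4 + 5) + 3) = 30*(9 + 3) = 30*12 = 360)
√(N + j(-13, h)) = √(360 + 0) = √360 = 6*√10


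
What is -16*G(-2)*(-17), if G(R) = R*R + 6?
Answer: 2720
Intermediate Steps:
G(R) = 6 + R² (G(R) = R² + 6 = 6 + R²)
-16*G(-2)*(-17) = -16*(6 + (-2)²)*(-17) = -16*(6 + 4)*(-17) = -16*10*(-17) = -160*(-17) = 2720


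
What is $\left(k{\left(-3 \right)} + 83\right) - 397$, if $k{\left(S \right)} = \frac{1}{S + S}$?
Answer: $- \frac{1885}{6} \approx -314.17$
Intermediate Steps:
$k{\left(S \right)} = \frac{1}{2 S}$
$\left(k{\left(-3 \right)} + 83\right) - 397 = \left(\frac{1}{2 \left(-3\right)} + 83\right) - 397 = \left(\frac{1}{2} \left(- \frac{1}{3}\right) + 83\right) - 397 = \left(- \frac{1}{6} + 83\right) - 397 = \frac{497}{6} - 397 = - \frac{1885}{6}$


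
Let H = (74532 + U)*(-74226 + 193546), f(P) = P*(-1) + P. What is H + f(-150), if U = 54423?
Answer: 15386910600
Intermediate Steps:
f(P) = 0 (f(P) = -P + P = 0)
H = 15386910600 (H = (74532 + 54423)*(-74226 + 193546) = 128955*119320 = 15386910600)
H + f(-150) = 15386910600 + 0 = 15386910600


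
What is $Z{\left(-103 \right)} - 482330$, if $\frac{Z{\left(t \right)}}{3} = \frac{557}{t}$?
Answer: $- \frac{49681661}{103} \approx -4.8235 \cdot 10^{5}$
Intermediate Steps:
$Z{\left(t \right)} = \frac{1671}{t}$ ($Z{\left(t \right)} = 3 \frac{557}{t} = \frac{1671}{t}$)
$Z{\left(-103 \right)} - 482330 = \frac{1671}{-103} - 482330 = 1671 \left(- \frac{1}{103}\right) - 482330 = - \frac{1671}{103} - 482330 = - \frac{49681661}{103}$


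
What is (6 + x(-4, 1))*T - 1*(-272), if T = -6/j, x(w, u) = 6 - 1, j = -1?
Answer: 338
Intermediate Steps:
x(w, u) = 5
T = 6 (T = -6/(-1) = -6*(-1) = 6)
(6 + x(-4, 1))*T - 1*(-272) = (6 + 5)*6 - 1*(-272) = 11*6 + 272 = 66 + 272 = 338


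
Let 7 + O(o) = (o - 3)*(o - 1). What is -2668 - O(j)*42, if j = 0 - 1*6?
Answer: -5020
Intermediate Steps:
j = -6 (j = 0 - 6 = -6)
O(o) = -7 + (-1 + o)*(-3 + o) (O(o) = -7 + (o - 3)*(o - 1) = -7 + (-3 + o)*(-1 + o) = -7 + (-1 + o)*(-3 + o))
-2668 - O(j)*42 = -2668 - (-4 + (-6)² - 4*(-6))*42 = -2668 - (-4 + 36 + 24)*42 = -2668 - 1*56*42 = -2668 - 56*42 = -2668 - 2352 = -5020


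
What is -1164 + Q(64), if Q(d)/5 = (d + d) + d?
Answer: -204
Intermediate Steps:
Q(d) = 15*d (Q(d) = 5*((d + d) + d) = 5*(2*d + d) = 5*(3*d) = 15*d)
-1164 + Q(64) = -1164 + 15*64 = -1164 + 960 = -204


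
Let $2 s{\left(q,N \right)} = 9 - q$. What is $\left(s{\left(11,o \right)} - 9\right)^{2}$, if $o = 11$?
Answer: $100$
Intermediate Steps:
$s{\left(q,N \right)} = \frac{9}{2} - \frac{q}{2}$ ($s{\left(q,N \right)} = \frac{9 - q}{2} = \frac{9}{2} - \frac{q}{2}$)
$\left(s{\left(11,o \right)} - 9\right)^{2} = \left(\left(\frac{9}{2} - \frac{11}{2}\right) - 9\right)^{2} = \left(-1 - 9\right)^{2} = \left(-10\right)^{2} = 100$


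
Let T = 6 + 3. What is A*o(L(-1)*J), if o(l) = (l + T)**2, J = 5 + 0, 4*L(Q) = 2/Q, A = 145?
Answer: 24505/4 ≈ 6126.3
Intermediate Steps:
T = 9
L(Q) = 1/(2*Q) (L(Q) = (2/Q)/4 = 1/(2*Q))
J = 5
o(l) = (9 + l)**2 (o(l) = (l + 9)**2 = (9 + l)**2)
A*o(L(-1)*J) = 145*(9 + ((1/2)/(-1))*5)**2 = 145*(9 + ((1/2)*(-1))*5)**2 = 145*(9 - 1/2*5)**2 = 145*(9 - 5/2)**2 = 145*(13/2)**2 = 145*(169/4) = 24505/4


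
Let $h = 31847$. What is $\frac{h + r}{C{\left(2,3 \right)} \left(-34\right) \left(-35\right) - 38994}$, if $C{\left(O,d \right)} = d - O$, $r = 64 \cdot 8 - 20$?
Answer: $- \frac{32339}{37804} \approx -0.85544$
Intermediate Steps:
$r = 492$ ($r = 512 - 20 = 492$)
$\frac{h + r}{C{\left(2,3 \right)} \left(-34\right) \left(-35\right) - 38994} = \frac{31847 + 492}{\left(3 - 2\right) \left(-34\right) \left(-35\right) - 38994} = \frac{32339}{\left(3 - 2\right) \left(-34\right) \left(-35\right) - 38994} = \frac{32339}{1 \left(-34\right) \left(-35\right) - 38994} = \frac{32339}{\left(-34\right) \left(-35\right) - 38994} = \frac{32339}{1190 - 38994} = \frac{32339}{-37804} = 32339 \left(- \frac{1}{37804}\right) = - \frac{32339}{37804}$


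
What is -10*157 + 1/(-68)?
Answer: -106761/68 ≈ -1570.0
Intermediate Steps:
-10*157 + 1/(-68) = -1570 - 1/68 = -106761/68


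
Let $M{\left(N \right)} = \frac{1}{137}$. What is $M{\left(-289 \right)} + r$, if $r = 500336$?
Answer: $\frac{68546033}{137} \approx 5.0034 \cdot 10^{5}$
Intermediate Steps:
$M{\left(N \right)} = \frac{1}{137}$
$M{\left(-289 \right)} + r = \frac{1}{137} + 500336 = \frac{68546033}{137}$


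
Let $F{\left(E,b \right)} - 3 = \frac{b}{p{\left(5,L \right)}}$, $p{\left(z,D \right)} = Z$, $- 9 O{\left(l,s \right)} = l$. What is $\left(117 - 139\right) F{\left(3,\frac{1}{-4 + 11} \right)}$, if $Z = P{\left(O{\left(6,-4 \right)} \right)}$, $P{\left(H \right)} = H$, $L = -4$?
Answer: $- \frac{429}{7} \approx -61.286$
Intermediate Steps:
$O{\left(l,s \right)} = - \frac{l}{9}$
$Z = - \frac{2}{3}$ ($Z = \left(- \frac{1}{9}\right) 6 = - \frac{2}{3} \approx -0.66667$)
$p{\left(z,D \right)} = - \frac{2}{3}$
$F{\left(E,b \right)} = 3 - \frac{3 b}{2}$ ($F{\left(E,b \right)} = 3 + \frac{b}{- \frac{2}{3}} = 3 + b \left(- \frac{3}{2}\right) = 3 - \frac{3 b}{2}$)
$\left(117 - 139\right) F{\left(3,\frac{1}{-4 + 11} \right)} = \left(117 - 139\right) \left(3 - \frac{3}{2 \left(-4 + 11\right)}\right) = \left(117 - 139\right) \left(3 - \frac{3}{2 \cdot 7}\right) = - 22 \left(3 - \frac{3}{14}\right) = \left(-22\right) \frac{39}{14} = - \frac{429}{7}$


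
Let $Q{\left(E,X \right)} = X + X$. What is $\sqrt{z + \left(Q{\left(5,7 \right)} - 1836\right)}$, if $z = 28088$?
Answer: $\sqrt{26266} \approx 162.07$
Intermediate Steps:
$Q{\left(E,X \right)} = 2 X$
$\sqrt{z + \left(Q{\left(5,7 \right)} - 1836\right)} = \sqrt{28088 + \left(2 \cdot 7 - 1836\right)} = \sqrt{28088 + \left(14 - 1836\right)} = \sqrt{28088 - 1822} = \sqrt{26266}$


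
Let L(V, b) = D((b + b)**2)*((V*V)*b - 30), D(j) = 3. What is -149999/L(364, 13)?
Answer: -149999/5167254 ≈ -0.029029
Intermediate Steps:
L(V, b) = -90 + 3*b*V**2 (L(V, b) = 3*((V*V)*b - 30) = 3*(V**2*b - 30) = 3*(b*V**2 - 30) = 3*(-30 + b*V**2) = -90 + 3*b*V**2)
-149999/L(364, 13) = -149999/(-90 + 3*13*364**2) = -149999/(-90 + 3*13*132496) = -149999/(-90 + 5167344) = -149999/5167254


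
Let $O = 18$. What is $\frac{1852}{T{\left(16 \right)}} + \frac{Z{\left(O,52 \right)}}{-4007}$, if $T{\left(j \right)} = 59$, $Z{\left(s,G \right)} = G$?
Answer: $\frac{7417896}{236413} \approx 31.377$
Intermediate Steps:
$\frac{1852}{T{\left(16 \right)}} + \frac{Z{\left(O,52 \right)}}{-4007} = \frac{1852}{59} + \frac{52}{-4007} = 1852 \cdot \frac{1}{59} + 52 \left(- \frac{1}{4007}\right) = \frac{1852}{59} - \frac{52}{4007} = \frac{7417896}{236413}$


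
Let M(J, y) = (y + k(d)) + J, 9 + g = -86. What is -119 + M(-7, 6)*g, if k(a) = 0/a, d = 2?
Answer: -24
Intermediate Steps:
g = -95 (g = -9 - 86 = -95)
k(a) = 0
M(J, y) = J + y (M(J, y) = (y + 0) + J = y + J = J + y)
-119 + M(-7, 6)*g = -119 + (-7 + 6)*(-95) = -119 - 1*(-95) = -119 + 95 = -24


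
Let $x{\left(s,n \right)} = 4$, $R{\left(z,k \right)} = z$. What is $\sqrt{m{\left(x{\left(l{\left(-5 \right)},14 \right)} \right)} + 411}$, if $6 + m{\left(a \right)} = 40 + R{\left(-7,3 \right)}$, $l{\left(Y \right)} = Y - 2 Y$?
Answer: $\sqrt{438} \approx 20.928$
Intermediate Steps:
$l{\left(Y \right)} = - Y$
$m{\left(a \right)} = 27$ ($m{\left(a \right)} = -6 + \left(40 - 7\right) = -6 + 33 = 27$)
$\sqrt{m{\left(x{\left(l{\left(-5 \right)},14 \right)} \right)} + 411} = \sqrt{27 + 411} = \sqrt{438}$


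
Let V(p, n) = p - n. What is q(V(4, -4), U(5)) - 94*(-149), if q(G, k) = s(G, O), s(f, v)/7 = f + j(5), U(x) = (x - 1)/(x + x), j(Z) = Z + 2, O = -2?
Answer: 14111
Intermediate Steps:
j(Z) = 2 + Z
U(x) = (-1 + x)/(2*x) (U(x) = (-1 + x)/((2*x)) = (-1 + x)*(1/(2*x)) = (-1 + x)/(2*x))
s(f, v) = 49 + 7*f (s(f, v) = 7*(f + (2 + 5)) = 7*(f + 7) = 7*(7 + f) = 49 + 7*f)
q(G, k) = 49 + 7*G
q(V(4, -4), U(5)) - 94*(-149) = (49 + 7*(4 - 1*(-4))) - 94*(-149) = (49 + 7*(4 + 4)) + 14006 = (49 + 7*8) + 14006 = (49 + 56) + 14006 = 105 + 14006 = 14111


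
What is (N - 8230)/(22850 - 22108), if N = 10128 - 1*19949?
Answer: -18051/742 ≈ -24.327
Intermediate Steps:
N = -9821 (N = 10128 - 19949 = -9821)
(N - 8230)/(22850 - 22108) = (-9821 - 8230)/(22850 - 22108) = -18051/742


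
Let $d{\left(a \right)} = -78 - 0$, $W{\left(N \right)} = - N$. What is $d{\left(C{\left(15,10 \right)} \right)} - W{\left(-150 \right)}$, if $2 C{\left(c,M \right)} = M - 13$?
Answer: $-228$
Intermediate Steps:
$C{\left(c,M \right)} = - \frac{13}{2} + \frac{M}{2}$ ($C{\left(c,M \right)} = \frac{M - 13}{2} = \frac{-13 + M}{2} = - \frac{13}{2} + \frac{M}{2}$)
$d{\left(a \right)} = -78$ ($d{\left(a \right)} = -78 + 0 = -78$)
$d{\left(C{\left(15,10 \right)} \right)} - W{\left(-150 \right)} = -78 - \left(-1\right) \left(-150\right) = -78 - 150 = -228$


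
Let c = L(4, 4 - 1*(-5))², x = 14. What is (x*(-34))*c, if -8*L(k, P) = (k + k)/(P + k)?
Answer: -476/169 ≈ -2.8166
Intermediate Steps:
L(k, P) = -k/(4*(P + k)) (L(k, P) = -(k + k)/(8*(P + k)) = -2*k/(8*(P + k)) = -k/(4*(P + k)))
c = 1/169 (c = (-1*4/(4*(4 - 1*(-5)) + 4*4))² = (-1*4/(4*(4 + 5) + 16))² = (-1*4/(4*9 + 16))² = (-1*4/(36 + 16))² = (-1*4/52)² = (-1*4*1/52)² = (-1/13)² = 1/169 ≈ 0.0059172)
(x*(-34))*c = (14*(-34))*(1/169) = -476*1/169 = -476/169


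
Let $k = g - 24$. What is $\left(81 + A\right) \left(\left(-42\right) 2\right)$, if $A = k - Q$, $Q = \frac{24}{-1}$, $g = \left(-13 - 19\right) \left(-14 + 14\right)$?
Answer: $-6804$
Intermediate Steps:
$g = 0$ ($g = \left(-32\right) 0 = 0$)
$Q = -24$ ($Q = 24 \left(-1\right) = -24$)
$k = -24$ ($k = 0 - 24 = -24$)
$A = 0$ ($A = -24 - -24 = -24 + 24 = 0$)
$\left(81 + A\right) \left(\left(-42\right) 2\right) = \left(81 + 0\right) \left(\left(-42\right) 2\right) = 81 \left(-84\right) = -6804$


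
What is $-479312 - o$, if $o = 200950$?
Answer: $-680262$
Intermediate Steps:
$-479312 - o = -479312 - 200950 = -680262$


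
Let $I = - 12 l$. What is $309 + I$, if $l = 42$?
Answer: $-195$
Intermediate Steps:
$I = -504$ ($I = \left(-12\right) 42 = -504$)
$309 + I = 309 - 504 = -195$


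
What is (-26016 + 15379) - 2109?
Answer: -12746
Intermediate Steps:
(-26016 + 15379) - 2109 = -10637 - 2109 = -12746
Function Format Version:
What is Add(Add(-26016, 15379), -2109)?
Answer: -12746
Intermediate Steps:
Add(Add(-26016, 15379), -2109) = Add(-10637, -2109) = -12746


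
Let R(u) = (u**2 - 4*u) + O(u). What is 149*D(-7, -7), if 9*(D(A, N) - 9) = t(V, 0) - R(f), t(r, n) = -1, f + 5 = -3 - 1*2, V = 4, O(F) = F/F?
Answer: -9089/9 ≈ -1009.9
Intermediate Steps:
O(F) = 1
f = -10 (f = -5 + (-3 - 1*2) = -5 + (-3 - 2) = -5 - 5 = -10)
R(u) = 1 + u**2 - 4*u (R(u) = (u**2 - 4*u) + 1 = 1 + u**2 - 4*u)
D(A, N) = -61/9 (D(A, N) = 9 + (-1 - (1 + (-10)**2 - 4*(-10)))/9 = 9 + (-1 - (1 + 100 + 40))/9 = 9 + (-1 - 1*141)/9 = 9 + (-1 - 141)/9 = 9 + (1/9)*(-142) = 9 - 142/9 = -61/9)
149*D(-7, -7) = 149*(-61/9) = -9089/9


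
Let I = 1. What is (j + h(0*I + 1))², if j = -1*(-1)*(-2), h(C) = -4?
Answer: 36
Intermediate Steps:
j = -2 (j = 1*(-2) = -2)
(j + h(0*I + 1))² = (-2 - 4)² = (-6)² = 36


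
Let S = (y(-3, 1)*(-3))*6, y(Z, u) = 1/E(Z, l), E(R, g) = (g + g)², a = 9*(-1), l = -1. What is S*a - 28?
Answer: 25/2 ≈ 12.500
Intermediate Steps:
a = -9
E(R, g) = 4*g² (E(R, g) = (2*g)² = 4*g²)
y(Z, u) = ¼ (y(Z, u) = 1/(4*(-1)²) = 1/(4*1) = 1/4 = ¼)
S = -9/2 (S = ((¼)*(-3))*6 = -¾*6 = -9/2 ≈ -4.5000)
S*a - 28 = -9/2*(-9) - 28 = 81/2 - 28 = 25/2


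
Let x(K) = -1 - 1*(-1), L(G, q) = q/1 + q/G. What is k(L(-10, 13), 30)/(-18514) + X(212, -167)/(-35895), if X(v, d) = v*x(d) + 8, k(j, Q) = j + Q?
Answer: -3289867/1329120060 ≈ -0.0024752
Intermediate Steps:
L(G, q) = q + q/G (L(G, q) = q*1 + q/G = q + q/G)
k(j, Q) = Q + j
x(K) = 0 (x(K) = -1 + 1 = 0)
X(v, d) = 8 (X(v, d) = v*0 + 8 = 0 + 8 = 8)
k(L(-10, 13), 30)/(-18514) + X(212, -167)/(-35895) = (30 + (13 + 13/(-10)))/(-18514) + 8/(-35895) = (30 + (13 + 13*(-⅒)))*(-1/18514) + 8*(-1/35895) = (30 + (13 - 13/10))*(-1/18514) - 8/35895 = (30 + 117/10)*(-1/18514) - 8/35895 = (417/10)*(-1/18514) - 8/35895 = -417/185140 - 8/35895 = -3289867/1329120060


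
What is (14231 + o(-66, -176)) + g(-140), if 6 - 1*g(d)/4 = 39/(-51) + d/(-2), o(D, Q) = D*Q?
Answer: 435099/17 ≈ 25594.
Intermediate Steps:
g(d) = 460/17 + 2*d (g(d) = 24 - 4*(39/(-51) + d/(-2)) = 24 - 4*(39*(-1/51) + d*(-½)) = 24 - 4*(-13/17 - d/2) = 24 + (52/17 + 2*d) = 460/17 + 2*d)
(14231 + o(-66, -176)) + g(-140) = (14231 - 66*(-176)) + (460/17 + 2*(-140)) = (14231 + 11616) + (460/17 - 280) = 25847 - 4300/17 = 435099/17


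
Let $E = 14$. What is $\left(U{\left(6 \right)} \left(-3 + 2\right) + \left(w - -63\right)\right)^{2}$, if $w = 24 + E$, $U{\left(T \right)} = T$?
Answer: $9025$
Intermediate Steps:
$w = 38$ ($w = 24 + 14 = 38$)
$\left(U{\left(6 \right)} \left(-3 + 2\right) + \left(w - -63\right)\right)^{2} = \left(6 \left(-3 + 2\right) + \left(38 - -63\right)\right)^{2} = \left(6 \left(-1\right) + \left(38 + 63\right)\right)^{2} = \left(-6 + 101\right)^{2} = 95^{2} = 9025$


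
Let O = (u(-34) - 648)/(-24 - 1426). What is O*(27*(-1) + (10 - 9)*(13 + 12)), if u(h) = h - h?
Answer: -648/725 ≈ -0.89379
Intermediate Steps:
u(h) = 0
O = 324/725 (O = (0 - 648)/(-24 - 1426) = -648/(-1450) = -648*(-1/1450) = 324/725 ≈ 0.44690)
O*(27*(-1) + (10 - 9)*(13 + 12)) = 324*(27*(-1) + (10 - 9)*(13 + 12))/725 = 324*(-27 + 1*25)/725 = 324*(-27 + 25)/725 = (324/725)*(-2) = -648/725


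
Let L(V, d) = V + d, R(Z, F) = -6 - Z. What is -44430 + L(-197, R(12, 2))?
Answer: -44645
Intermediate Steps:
-44430 + L(-197, R(12, 2)) = -44430 + (-197 + (-6 - 1*12)) = -44430 + (-197 + (-6 - 12)) = -44430 + (-197 - 18) = -44430 - 215 = -44645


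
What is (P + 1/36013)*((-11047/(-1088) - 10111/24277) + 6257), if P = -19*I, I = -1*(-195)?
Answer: -5521446923767147203/237806227472 ≈ -2.3218e+7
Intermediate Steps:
I = 195
P = -3705 (P = -19*195 = -3705)
(P + 1/36013)*((-11047/(-1088) - 10111/24277) + 6257) = (-3705 + 1/36013)*((-11047/(-1088) - 10111/24277) + 6257) = (-3705 + 1/36013)*((-11047*(-1/1088) - 10111*1/24277) + 6257) = -133428164*((11047/1088 - 10111/24277) + 6257)/36013 = -133428164*(257187251/26413376 + 6257)/36013 = -133428164/36013*165525680883/26413376 = -5521446923767147203/237806227472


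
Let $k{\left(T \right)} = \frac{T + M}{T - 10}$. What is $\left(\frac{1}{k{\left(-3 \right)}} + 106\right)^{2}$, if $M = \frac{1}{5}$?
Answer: $\frac{2399401}{196} \approx 12242.0$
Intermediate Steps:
$M = \frac{1}{5} \approx 0.2$
$k{\left(T \right)} = \frac{\frac{1}{5} + T}{-10 + T}$ ($k{\left(T \right)} = \frac{T + \frac{1}{5}}{T - 10} = \frac{\frac{1}{5} + T}{-10 + T}$)
$\left(\frac{1}{k{\left(-3 \right)}} + 106\right)^{2} = \left(\frac{1}{\frac{1}{-10 - 3} \left(\frac{1}{5} - 3\right)} + 106\right)^{2} = \left(\frac{1}{\frac{1}{-13} \left(- \frac{14}{5}\right)} + 106\right)^{2} = \left(\frac{1}{\left(- \frac{1}{13}\right) \left(- \frac{14}{5}\right)} + 106\right)^{2} = \left(\frac{1}{\frac{14}{65}} + 106\right)^{2} = \left(\frac{65}{14} + 106\right)^{2} = \left(\frac{1549}{14}\right)^{2} = \frac{2399401}{196}$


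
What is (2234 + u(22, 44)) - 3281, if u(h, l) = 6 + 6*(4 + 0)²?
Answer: -945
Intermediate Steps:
u(h, l) = 102 (u(h, l) = 6 + 6*4² = 6 + 6*16 = 6 + 96 = 102)
(2234 + u(22, 44)) - 3281 = (2234 + 102) - 3281 = 2336 - 3281 = -945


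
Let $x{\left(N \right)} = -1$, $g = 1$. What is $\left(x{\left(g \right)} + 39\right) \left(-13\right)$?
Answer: $-494$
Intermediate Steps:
$\left(x{\left(g \right)} + 39\right) \left(-13\right) = \left(-1 + 39\right) \left(-13\right) = 38 \left(-13\right) = -494$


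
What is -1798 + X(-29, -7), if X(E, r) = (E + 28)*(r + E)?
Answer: -1762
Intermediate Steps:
X(E, r) = (28 + E)*(E + r)
-1798 + X(-29, -7) = -1798 + ((-29)² + 28*(-29) + 28*(-7) - 29*(-7)) = -1798 + (841 - 812 - 196 + 203) = -1798 + 36 = -1762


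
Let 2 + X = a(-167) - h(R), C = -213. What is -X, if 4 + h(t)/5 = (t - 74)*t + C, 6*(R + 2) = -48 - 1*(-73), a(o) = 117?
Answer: -71215/36 ≈ -1978.2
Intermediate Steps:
R = 13/6 (R = -2 + (-48 - 1*(-73))/6 = -2 + (-48 + 73)/6 = -2 + (⅙)*25 = -2 + 25/6 = 13/6 ≈ 2.1667)
h(t) = -1085 + 5*t*(-74 + t) (h(t) = -20 + 5*((t - 74)*t - 213) = -20 + 5*((-74 + t)*t - 213) = -20 + 5*(t*(-74 + t) - 213) = -20 + 5*(-213 + t*(-74 + t)) = -20 + (-1065 + 5*t*(-74 + t)) = -1085 + 5*t*(-74 + t))
X = 71215/36 (X = -2 + (117 - (-1085 - 370*13/6 + 5*(13/6)²)) = -2 + (117 - (-1085 - 2405/3 + 5*(169/36))) = -2 + (117 - (-1085 - 2405/3 + 845/36)) = -2 + (117 - 1*(-67075/36)) = -2 + (117 + 67075/36) = -2 + 71287/36 = 71215/36 ≈ 1978.2)
-X = -1*71215/36 = -71215/36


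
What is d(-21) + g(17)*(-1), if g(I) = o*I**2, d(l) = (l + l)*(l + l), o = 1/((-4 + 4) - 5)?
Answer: 9109/5 ≈ 1821.8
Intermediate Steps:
o = -1/5 (o = 1/(0 - 5) = 1/(-5) = -1/5 ≈ -0.20000)
d(l) = 4*l**2 (d(l) = (2*l)*(2*l) = 4*l**2)
g(I) = -I**2/5
d(-21) + g(17)*(-1) = 4*(-21)**2 - 1/5*17**2*(-1) = 4*441 - 1/5*289*(-1) = 1764 - 289/5*(-1) = 1764 + 289/5 = 9109/5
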